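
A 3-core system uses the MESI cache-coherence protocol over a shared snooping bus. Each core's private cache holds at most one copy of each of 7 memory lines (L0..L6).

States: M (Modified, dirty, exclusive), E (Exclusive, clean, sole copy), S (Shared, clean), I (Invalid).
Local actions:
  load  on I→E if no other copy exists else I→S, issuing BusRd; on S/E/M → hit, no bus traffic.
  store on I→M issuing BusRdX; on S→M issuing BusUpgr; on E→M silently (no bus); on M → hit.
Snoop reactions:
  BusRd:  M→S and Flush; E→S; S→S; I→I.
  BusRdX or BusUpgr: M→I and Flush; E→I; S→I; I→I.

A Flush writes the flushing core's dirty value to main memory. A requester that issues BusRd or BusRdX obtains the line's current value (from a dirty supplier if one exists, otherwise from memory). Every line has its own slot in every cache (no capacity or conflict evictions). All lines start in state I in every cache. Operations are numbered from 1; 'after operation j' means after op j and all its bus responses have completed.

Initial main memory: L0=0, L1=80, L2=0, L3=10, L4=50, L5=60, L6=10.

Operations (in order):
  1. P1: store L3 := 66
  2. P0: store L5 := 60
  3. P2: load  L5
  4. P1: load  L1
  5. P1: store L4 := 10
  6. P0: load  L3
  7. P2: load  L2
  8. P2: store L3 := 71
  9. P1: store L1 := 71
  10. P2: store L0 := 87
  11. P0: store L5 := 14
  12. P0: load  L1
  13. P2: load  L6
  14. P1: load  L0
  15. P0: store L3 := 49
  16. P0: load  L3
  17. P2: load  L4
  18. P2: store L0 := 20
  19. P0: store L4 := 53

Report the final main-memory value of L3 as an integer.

  op1 P1: store L3 := 66 → I/M/I on L3; bus BusRdX; mem=10
  op2 P0: store L5 := 60 → M/I/I on L5; bus BusRdX; mem=60
  op3 P2: load  L5 → S/I/S on L5; bus BusRd Flush; mem=60
  op4 P1: load  L1 → I/E/I on L1; bus BusRd; mem=80
  op5 P1: store L4 := 10 → I/M/I on L4; bus BusRdX; mem=50
  op6 P0: load  L3 → S/S/I on L3; bus BusRd Flush; mem=66
  op7 P2: load  L2 → I/I/E on L2; bus BusRd; mem=0
  op8 P2: store L3 := 71 → I/I/M on L3; bus BusRdX; mem=66
  op9 P1: store L1 := 71 → I/M/I on L1; bus (none); mem=80
  op10 P2: store L0 := 87 → I/I/M on L0; bus BusRdX; mem=0
  op11 P0: store L5 := 14 → M/I/I on L5; bus BusUpgr; mem=60
  op12 P0: load  L1 → S/S/I on L1; bus BusRd Flush; mem=71
  op13 P2: load  L6 → I/I/E on L6; bus BusRd; mem=10
  op14 P1: load  L0 → I/S/S on L0; bus BusRd Flush; mem=87
  op15 P0: store L3 := 49 → M/I/I on L3; bus BusRdX Flush; mem=71
  op16 P0: load  L3 → M/I/I on L3; bus (none); mem=71
  op17 P2: load  L4 → I/S/S on L4; bus BusRd Flush; mem=10
  op18 P2: store L0 := 20 → I/I/M on L0; bus BusUpgr; mem=87
  op19 P0: store L4 := 53 → M/I/I on L4; bus BusRdX; mem=10

memory[L3] = 71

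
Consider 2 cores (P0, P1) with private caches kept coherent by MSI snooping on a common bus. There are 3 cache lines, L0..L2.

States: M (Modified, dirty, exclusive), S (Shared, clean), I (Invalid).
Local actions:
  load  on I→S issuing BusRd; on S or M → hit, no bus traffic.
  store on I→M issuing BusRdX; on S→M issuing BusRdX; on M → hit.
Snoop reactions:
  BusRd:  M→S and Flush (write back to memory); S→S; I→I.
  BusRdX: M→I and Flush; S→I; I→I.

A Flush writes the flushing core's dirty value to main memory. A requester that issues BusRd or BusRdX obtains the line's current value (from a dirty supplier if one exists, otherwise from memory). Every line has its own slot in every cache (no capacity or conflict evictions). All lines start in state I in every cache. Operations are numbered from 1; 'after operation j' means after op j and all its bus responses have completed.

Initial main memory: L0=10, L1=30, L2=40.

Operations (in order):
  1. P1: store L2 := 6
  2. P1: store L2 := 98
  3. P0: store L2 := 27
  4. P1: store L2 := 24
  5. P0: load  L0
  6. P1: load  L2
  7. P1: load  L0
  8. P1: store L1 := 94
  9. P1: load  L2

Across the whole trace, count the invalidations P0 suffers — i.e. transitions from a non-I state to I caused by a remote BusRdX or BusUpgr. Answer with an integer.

[1] P1: store L2 := 6 | P0:I, P1:M(6) | bus: BusRdX
[2] P1: store L2 := 98 | P0:I, P1:M(98) | bus: none
[3] P0: store L2 := 27 | P0:M(27), P1:I | bus: BusRdX,Flush
[4] P1: store L2 := 24 | P0:I, P1:M(24) | bus: BusRdX,Flush
[5] P0: load  L0 | P0:S(10), P1:I | bus: BusRd
[6] P1: load  L2 | P0:I, P1:M(24) | bus: none
[7] P1: load  L0 | P0:S(10), P1:S(10) | bus: BusRd
[8] P1: store L1 := 94 | P0:I, P1:M(94) | bus: BusRdX
[9] P1: load  L2 | P0:I, P1:M(24) | bus: none

invalidations = 1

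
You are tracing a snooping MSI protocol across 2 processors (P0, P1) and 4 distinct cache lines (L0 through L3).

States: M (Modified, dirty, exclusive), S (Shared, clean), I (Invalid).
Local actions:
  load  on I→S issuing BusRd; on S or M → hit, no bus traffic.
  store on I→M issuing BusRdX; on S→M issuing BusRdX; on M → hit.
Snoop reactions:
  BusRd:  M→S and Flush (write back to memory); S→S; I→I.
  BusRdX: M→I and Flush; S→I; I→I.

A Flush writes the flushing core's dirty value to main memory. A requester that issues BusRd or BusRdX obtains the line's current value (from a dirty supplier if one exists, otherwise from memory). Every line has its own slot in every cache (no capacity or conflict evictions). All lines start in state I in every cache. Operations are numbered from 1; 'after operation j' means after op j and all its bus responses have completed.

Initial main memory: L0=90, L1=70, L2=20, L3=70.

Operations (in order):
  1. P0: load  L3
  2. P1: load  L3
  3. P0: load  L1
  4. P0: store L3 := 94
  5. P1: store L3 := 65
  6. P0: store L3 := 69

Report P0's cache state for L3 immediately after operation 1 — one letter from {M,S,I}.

state = S

1. P0: load  L3  bus=[BusRd]  L3: P0=S P1=I  mem[L3]=70
2. P1: load  L3  bus=[BusRd]  L3: P0=S P1=S  mem[L3]=70
3. P0: load  L1  bus=[BusRd]  L1: P0=S P1=I  mem[L1]=70
4. P0: store L3 := 94  bus=[BusRdX]  L3: P0=M P1=I  mem[L3]=70
5. P1: store L3 := 65  bus=[BusRdX,Flush]  L3: P0=I P1=M  mem[L3]=94
6. P0: store L3 := 69  bus=[BusRdX,Flush]  L3: P0=M P1=I  mem[L3]=65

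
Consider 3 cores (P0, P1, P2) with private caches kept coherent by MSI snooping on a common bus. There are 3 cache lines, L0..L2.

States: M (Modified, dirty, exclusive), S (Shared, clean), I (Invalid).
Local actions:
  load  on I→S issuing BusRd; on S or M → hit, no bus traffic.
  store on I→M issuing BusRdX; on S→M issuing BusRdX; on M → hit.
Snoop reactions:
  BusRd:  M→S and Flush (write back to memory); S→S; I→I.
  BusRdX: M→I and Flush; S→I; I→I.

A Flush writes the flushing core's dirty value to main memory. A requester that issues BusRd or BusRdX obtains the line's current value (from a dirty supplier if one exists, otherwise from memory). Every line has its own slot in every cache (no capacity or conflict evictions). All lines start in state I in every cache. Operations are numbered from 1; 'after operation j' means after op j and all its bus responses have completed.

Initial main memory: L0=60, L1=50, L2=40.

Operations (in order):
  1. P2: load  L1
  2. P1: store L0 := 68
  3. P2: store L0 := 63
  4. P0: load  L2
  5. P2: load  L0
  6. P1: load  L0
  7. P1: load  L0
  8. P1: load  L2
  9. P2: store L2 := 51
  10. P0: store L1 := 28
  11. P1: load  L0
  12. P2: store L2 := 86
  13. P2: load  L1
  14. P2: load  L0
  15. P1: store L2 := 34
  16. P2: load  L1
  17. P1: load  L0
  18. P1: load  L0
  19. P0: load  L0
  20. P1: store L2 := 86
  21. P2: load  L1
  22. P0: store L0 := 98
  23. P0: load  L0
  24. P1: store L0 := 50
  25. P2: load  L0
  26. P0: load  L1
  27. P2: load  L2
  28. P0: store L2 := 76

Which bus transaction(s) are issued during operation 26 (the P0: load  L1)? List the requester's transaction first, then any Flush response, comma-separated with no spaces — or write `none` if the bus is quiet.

[1] P2: load  L1 | P0:I, P1:I, P2:S(50) | bus: BusRd
[2] P1: store L0 := 68 | P0:I, P1:M(68), P2:I | bus: BusRdX
[3] P2: store L0 := 63 | P0:I, P1:I, P2:M(63) | bus: BusRdX,Flush
[4] P0: load  L2 | P0:S(40), P1:I, P2:I | bus: BusRd
[5] P2: load  L0 | P0:I, P1:I, P2:M(63) | bus: none
[6] P1: load  L0 | P0:I, P1:S(63), P2:S(63) | bus: BusRd,Flush
[7] P1: load  L0 | P0:I, P1:S(63), P2:S(63) | bus: none
[8] P1: load  L2 | P0:S(40), P1:S(40), P2:I | bus: BusRd
[9] P2: store L2 := 51 | P0:I, P1:I, P2:M(51) | bus: BusRdX
[10] P0: store L1 := 28 | P0:M(28), P1:I, P2:I | bus: BusRdX
[11] P1: load  L0 | P0:I, P1:S(63), P2:S(63) | bus: none
[12] P2: store L2 := 86 | P0:I, P1:I, P2:M(86) | bus: none
[13] P2: load  L1 | P0:S(28), P1:I, P2:S(28) | bus: BusRd,Flush
[14] P2: load  L0 | P0:I, P1:S(63), P2:S(63) | bus: none
[15] P1: store L2 := 34 | P0:I, P1:M(34), P2:I | bus: BusRdX,Flush
[16] P2: load  L1 | P0:S(28), P1:I, P2:S(28) | bus: none
[17] P1: load  L0 | P0:I, P1:S(63), P2:S(63) | bus: none
[18] P1: load  L0 | P0:I, P1:S(63), P2:S(63) | bus: none
[19] P0: load  L0 | P0:S(63), P1:S(63), P2:S(63) | bus: BusRd
[20] P1: store L2 := 86 | P0:I, P1:M(86), P2:I | bus: none
[21] P2: load  L1 | P0:S(28), P1:I, P2:S(28) | bus: none
[22] P0: store L0 := 98 | P0:M(98), P1:I, P2:I | bus: BusRdX
[23] P0: load  L0 | P0:M(98), P1:I, P2:I | bus: none
[24] P1: store L0 := 50 | P0:I, P1:M(50), P2:I | bus: BusRdX,Flush
[25] P2: load  L0 | P0:I, P1:S(50), P2:S(50) | bus: BusRd,Flush
[26] P0: load  L1 | P0:S(28), P1:I, P2:S(28) | bus: none
[27] P2: load  L2 | P0:I, P1:S(86), P2:S(86) | bus: BusRd,Flush
[28] P0: store L2 := 76 | P0:M(76), P1:I, P2:I | bus: BusRdX

bus = none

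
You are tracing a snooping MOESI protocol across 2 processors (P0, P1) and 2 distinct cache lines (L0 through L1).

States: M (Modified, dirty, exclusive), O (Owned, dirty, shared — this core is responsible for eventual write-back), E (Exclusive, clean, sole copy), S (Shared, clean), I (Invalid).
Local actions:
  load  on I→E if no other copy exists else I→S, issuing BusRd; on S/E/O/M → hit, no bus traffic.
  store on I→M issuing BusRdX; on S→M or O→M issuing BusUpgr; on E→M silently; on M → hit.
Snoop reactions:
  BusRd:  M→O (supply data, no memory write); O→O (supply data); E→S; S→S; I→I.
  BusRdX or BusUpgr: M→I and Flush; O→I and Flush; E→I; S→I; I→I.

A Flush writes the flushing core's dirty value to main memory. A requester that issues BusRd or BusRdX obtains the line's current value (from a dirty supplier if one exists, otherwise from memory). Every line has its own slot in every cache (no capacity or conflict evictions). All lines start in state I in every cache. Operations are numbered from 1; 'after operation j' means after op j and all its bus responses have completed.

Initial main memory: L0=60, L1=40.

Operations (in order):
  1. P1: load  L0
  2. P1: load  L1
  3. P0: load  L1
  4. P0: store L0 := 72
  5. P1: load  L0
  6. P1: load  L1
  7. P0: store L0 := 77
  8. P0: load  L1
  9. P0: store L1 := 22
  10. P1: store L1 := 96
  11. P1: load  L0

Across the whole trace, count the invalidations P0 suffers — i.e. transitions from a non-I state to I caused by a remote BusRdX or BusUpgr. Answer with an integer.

invalidations = 1

step 1: P1: load  L0  ⟶  IE  (L0)  txn=BusRd  M[L0]=60
step 2: P1: load  L1  ⟶  IE  (L1)  txn=BusRd  M[L1]=40
step 3: P0: load  L1  ⟶  SS  (L1)  txn=BusRd  M[L1]=40
step 4: P0: store L0 := 72  ⟶  MI  (L0)  txn=BusRdX  M[L0]=60
step 5: P1: load  L0  ⟶  OS  (L0)  txn=BusRd  M[L0]=60
step 6: P1: load  L1  ⟶  SS  (L1)  txn=∅  M[L1]=40
step 7: P0: store L0 := 77  ⟶  MI  (L0)  txn=BusUpgr  M[L0]=60
step 8: P0: load  L1  ⟶  SS  (L1)  txn=∅  M[L1]=40
step 9: P0: store L1 := 22  ⟶  MI  (L1)  txn=BusUpgr  M[L1]=40
step 10: P1: store L1 := 96  ⟶  IM  (L1)  txn=BusRdX+Flush  M[L1]=22
step 11: P1: load  L0  ⟶  OS  (L0)  txn=BusRd  M[L0]=60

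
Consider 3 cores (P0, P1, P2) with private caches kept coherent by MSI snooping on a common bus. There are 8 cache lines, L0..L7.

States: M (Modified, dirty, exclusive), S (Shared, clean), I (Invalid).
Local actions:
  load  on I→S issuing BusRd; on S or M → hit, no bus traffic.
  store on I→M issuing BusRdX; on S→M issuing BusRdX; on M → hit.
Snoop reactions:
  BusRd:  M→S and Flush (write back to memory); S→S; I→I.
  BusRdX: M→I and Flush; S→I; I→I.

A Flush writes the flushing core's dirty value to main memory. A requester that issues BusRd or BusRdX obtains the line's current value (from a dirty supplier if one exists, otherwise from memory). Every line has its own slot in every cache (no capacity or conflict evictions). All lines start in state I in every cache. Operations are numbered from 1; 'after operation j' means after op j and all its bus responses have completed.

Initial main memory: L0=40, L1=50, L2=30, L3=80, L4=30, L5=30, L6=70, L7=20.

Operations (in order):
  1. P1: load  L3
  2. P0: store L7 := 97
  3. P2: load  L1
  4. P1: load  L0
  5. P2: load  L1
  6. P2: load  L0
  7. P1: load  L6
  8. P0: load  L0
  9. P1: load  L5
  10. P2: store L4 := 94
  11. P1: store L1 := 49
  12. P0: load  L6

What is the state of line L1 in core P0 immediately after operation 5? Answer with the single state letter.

step 1: P1: load  L3  ⟶  ISI  (L3)  txn=BusRd  M[L3]=80
step 2: P0: store L7 := 97  ⟶  MII  (L7)  txn=BusRdX  M[L7]=20
step 3: P2: load  L1  ⟶  IIS  (L1)  txn=BusRd  M[L1]=50
step 4: P1: load  L0  ⟶  ISI  (L0)  txn=BusRd  M[L0]=40
step 5: P2: load  L1  ⟶  IIS  (L1)  txn=∅  M[L1]=50
step 6: P2: load  L0  ⟶  ISS  (L0)  txn=BusRd  M[L0]=40
step 7: P1: load  L6  ⟶  ISI  (L6)  txn=BusRd  M[L6]=70
step 8: P0: load  L0  ⟶  SSS  (L0)  txn=BusRd  M[L0]=40
step 9: P1: load  L5  ⟶  ISI  (L5)  txn=BusRd  M[L5]=30
step 10: P2: store L4 := 94  ⟶  IIM  (L4)  txn=BusRdX  M[L4]=30
step 11: P1: store L1 := 49  ⟶  IMI  (L1)  txn=BusRdX  M[L1]=50
step 12: P0: load  L6  ⟶  SSI  (L6)  txn=BusRd  M[L6]=70

state = I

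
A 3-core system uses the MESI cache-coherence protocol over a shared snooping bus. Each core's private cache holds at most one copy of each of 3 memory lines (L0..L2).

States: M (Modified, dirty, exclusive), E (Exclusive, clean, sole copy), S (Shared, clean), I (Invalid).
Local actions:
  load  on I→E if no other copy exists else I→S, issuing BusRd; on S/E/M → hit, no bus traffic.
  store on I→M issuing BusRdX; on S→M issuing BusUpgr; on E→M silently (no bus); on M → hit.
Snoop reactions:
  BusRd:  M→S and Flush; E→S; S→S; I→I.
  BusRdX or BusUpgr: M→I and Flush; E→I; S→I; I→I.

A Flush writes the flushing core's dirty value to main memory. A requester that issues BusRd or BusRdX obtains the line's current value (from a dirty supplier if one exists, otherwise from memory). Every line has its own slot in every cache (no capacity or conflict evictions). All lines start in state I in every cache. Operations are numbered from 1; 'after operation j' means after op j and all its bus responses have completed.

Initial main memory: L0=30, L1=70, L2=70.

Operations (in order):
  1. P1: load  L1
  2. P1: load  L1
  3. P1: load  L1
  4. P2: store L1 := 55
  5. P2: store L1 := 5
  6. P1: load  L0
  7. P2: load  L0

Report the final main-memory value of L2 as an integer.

[1] P1: load  L1 | P0:I, P1:E(70), P2:I | bus: BusRd
[2] P1: load  L1 | P0:I, P1:E(70), P2:I | bus: none
[3] P1: load  L1 | P0:I, P1:E(70), P2:I | bus: none
[4] P2: store L1 := 55 | P0:I, P1:I, P2:M(55) | bus: BusRdX
[5] P2: store L1 := 5 | P0:I, P1:I, P2:M(5) | bus: none
[6] P1: load  L0 | P0:I, P1:E(30), P2:I | bus: BusRd
[7] P2: load  L0 | P0:I, P1:S(30), P2:S(30) | bus: BusRd

memory[L2] = 70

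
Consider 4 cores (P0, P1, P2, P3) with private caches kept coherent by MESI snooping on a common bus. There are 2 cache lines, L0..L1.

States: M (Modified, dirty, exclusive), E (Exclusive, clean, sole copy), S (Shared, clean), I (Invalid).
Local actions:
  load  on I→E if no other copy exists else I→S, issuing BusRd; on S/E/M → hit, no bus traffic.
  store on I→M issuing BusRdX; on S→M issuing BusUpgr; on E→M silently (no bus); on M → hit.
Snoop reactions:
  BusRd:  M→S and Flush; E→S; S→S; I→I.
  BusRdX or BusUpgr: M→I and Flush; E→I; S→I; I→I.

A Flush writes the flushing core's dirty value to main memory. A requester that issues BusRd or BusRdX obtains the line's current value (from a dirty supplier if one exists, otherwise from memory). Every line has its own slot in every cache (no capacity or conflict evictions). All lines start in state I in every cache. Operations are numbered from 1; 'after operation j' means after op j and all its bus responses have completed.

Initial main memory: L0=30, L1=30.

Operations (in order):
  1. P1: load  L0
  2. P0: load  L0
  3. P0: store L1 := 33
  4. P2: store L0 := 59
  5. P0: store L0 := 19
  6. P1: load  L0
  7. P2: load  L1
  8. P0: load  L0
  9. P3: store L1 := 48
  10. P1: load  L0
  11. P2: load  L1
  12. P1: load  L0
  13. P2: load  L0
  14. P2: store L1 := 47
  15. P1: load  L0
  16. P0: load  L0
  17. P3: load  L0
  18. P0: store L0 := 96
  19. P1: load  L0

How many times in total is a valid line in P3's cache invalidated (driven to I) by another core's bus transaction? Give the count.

invalidations = 2

  op1 P1: load  L0 → I/E/I/I on L0; bus BusRd; mem=30
  op2 P0: load  L0 → S/S/I/I on L0; bus BusRd; mem=30
  op3 P0: store L1 := 33 → M/I/I/I on L1; bus BusRdX; mem=30
  op4 P2: store L0 := 59 → I/I/M/I on L0; bus BusRdX; mem=30
  op5 P0: store L0 := 19 → M/I/I/I on L0; bus BusRdX Flush; mem=59
  op6 P1: load  L0 → S/S/I/I on L0; bus BusRd Flush; mem=19
  op7 P2: load  L1 → S/I/S/I on L1; bus BusRd Flush; mem=33
  op8 P0: load  L0 → S/S/I/I on L0; bus (none); mem=19
  op9 P3: store L1 := 48 → I/I/I/M on L1; bus BusRdX; mem=33
  op10 P1: load  L0 → S/S/I/I on L0; bus (none); mem=19
  op11 P2: load  L1 → I/I/S/S on L1; bus BusRd Flush; mem=48
  op12 P1: load  L0 → S/S/I/I on L0; bus (none); mem=19
  op13 P2: load  L0 → S/S/S/I on L0; bus BusRd; mem=19
  op14 P2: store L1 := 47 → I/I/M/I on L1; bus BusUpgr; mem=48
  op15 P1: load  L0 → S/S/S/I on L0; bus (none); mem=19
  op16 P0: load  L0 → S/S/S/I on L0; bus (none); mem=19
  op17 P3: load  L0 → S/S/S/S on L0; bus BusRd; mem=19
  op18 P0: store L0 := 96 → M/I/I/I on L0; bus BusUpgr; mem=19
  op19 P1: load  L0 → S/S/I/I on L0; bus BusRd Flush; mem=96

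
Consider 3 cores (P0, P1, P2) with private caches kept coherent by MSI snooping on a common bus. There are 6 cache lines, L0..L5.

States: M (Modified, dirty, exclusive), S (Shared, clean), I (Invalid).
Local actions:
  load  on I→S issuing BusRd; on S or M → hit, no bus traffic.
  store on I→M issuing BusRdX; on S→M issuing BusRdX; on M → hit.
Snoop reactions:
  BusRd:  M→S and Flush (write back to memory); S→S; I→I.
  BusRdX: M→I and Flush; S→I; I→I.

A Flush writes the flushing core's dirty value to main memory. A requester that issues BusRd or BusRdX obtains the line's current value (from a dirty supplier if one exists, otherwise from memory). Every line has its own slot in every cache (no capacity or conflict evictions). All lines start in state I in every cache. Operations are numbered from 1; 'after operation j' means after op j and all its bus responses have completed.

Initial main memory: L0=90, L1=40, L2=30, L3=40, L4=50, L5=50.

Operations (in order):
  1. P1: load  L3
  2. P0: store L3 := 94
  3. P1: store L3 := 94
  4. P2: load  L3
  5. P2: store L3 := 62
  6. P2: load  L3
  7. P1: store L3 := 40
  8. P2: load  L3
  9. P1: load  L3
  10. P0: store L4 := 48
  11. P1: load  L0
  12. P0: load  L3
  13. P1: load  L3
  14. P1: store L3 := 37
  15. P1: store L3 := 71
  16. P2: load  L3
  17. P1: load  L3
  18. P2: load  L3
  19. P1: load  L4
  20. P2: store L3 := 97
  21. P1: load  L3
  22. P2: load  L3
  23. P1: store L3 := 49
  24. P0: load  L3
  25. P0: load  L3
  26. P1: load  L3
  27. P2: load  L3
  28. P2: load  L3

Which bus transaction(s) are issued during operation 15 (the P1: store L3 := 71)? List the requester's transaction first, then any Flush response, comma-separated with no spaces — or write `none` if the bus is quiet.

bus = none

[1] P1: load  L3 | P0:I, P1:S(40), P2:I | bus: BusRd
[2] P0: store L3 := 94 | P0:M(94), P1:I, P2:I | bus: BusRdX
[3] P1: store L3 := 94 | P0:I, P1:M(94), P2:I | bus: BusRdX,Flush
[4] P2: load  L3 | P0:I, P1:S(94), P2:S(94) | bus: BusRd,Flush
[5] P2: store L3 := 62 | P0:I, P1:I, P2:M(62) | bus: BusRdX
[6] P2: load  L3 | P0:I, P1:I, P2:M(62) | bus: none
[7] P1: store L3 := 40 | P0:I, P1:M(40), P2:I | bus: BusRdX,Flush
[8] P2: load  L3 | P0:I, P1:S(40), P2:S(40) | bus: BusRd,Flush
[9] P1: load  L3 | P0:I, P1:S(40), P2:S(40) | bus: none
[10] P0: store L4 := 48 | P0:M(48), P1:I, P2:I | bus: BusRdX
[11] P1: load  L0 | P0:I, P1:S(90), P2:I | bus: BusRd
[12] P0: load  L3 | P0:S(40), P1:S(40), P2:S(40) | bus: BusRd
[13] P1: load  L3 | P0:S(40), P1:S(40), P2:S(40) | bus: none
[14] P1: store L3 := 37 | P0:I, P1:M(37), P2:I | bus: BusRdX
[15] P1: store L3 := 71 | P0:I, P1:M(71), P2:I | bus: none
[16] P2: load  L3 | P0:I, P1:S(71), P2:S(71) | bus: BusRd,Flush
[17] P1: load  L3 | P0:I, P1:S(71), P2:S(71) | bus: none
[18] P2: load  L3 | P0:I, P1:S(71), P2:S(71) | bus: none
[19] P1: load  L4 | P0:S(48), P1:S(48), P2:I | bus: BusRd,Flush
[20] P2: store L3 := 97 | P0:I, P1:I, P2:M(97) | bus: BusRdX
[21] P1: load  L3 | P0:I, P1:S(97), P2:S(97) | bus: BusRd,Flush
[22] P2: load  L3 | P0:I, P1:S(97), P2:S(97) | bus: none
[23] P1: store L3 := 49 | P0:I, P1:M(49), P2:I | bus: BusRdX
[24] P0: load  L3 | P0:S(49), P1:S(49), P2:I | bus: BusRd,Flush
[25] P0: load  L3 | P0:S(49), P1:S(49), P2:I | bus: none
[26] P1: load  L3 | P0:S(49), P1:S(49), P2:I | bus: none
[27] P2: load  L3 | P0:S(49), P1:S(49), P2:S(49) | bus: BusRd
[28] P2: load  L3 | P0:S(49), P1:S(49), P2:S(49) | bus: none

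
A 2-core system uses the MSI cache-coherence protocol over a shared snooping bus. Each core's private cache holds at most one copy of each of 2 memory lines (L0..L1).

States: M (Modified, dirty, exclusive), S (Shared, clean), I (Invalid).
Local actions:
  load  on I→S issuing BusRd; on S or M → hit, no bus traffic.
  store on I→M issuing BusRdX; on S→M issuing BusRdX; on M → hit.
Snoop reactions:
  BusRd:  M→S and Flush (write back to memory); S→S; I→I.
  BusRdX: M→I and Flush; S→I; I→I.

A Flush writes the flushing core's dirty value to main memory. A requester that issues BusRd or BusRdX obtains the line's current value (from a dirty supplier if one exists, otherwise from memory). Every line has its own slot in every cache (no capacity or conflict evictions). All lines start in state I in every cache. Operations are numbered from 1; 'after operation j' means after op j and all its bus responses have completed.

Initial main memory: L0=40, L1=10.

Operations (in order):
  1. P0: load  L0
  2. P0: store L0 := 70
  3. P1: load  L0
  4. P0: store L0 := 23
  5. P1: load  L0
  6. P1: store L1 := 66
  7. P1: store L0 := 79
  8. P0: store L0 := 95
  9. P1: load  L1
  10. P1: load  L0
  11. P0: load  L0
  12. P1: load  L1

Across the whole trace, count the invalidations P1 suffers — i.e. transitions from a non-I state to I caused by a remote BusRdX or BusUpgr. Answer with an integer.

invalidations = 2

[1] P0: load  L0 | P0:S(40), P1:I | bus: BusRd
[2] P0: store L0 := 70 | P0:M(70), P1:I | bus: BusRdX
[3] P1: load  L0 | P0:S(70), P1:S(70) | bus: BusRd,Flush
[4] P0: store L0 := 23 | P0:M(23), P1:I | bus: BusRdX
[5] P1: load  L0 | P0:S(23), P1:S(23) | bus: BusRd,Flush
[6] P1: store L1 := 66 | P0:I, P1:M(66) | bus: BusRdX
[7] P1: store L0 := 79 | P0:I, P1:M(79) | bus: BusRdX
[8] P0: store L0 := 95 | P0:M(95), P1:I | bus: BusRdX,Flush
[9] P1: load  L1 | P0:I, P1:M(66) | bus: none
[10] P1: load  L0 | P0:S(95), P1:S(95) | bus: BusRd,Flush
[11] P0: load  L0 | P0:S(95), P1:S(95) | bus: none
[12] P1: load  L1 | P0:I, P1:M(66) | bus: none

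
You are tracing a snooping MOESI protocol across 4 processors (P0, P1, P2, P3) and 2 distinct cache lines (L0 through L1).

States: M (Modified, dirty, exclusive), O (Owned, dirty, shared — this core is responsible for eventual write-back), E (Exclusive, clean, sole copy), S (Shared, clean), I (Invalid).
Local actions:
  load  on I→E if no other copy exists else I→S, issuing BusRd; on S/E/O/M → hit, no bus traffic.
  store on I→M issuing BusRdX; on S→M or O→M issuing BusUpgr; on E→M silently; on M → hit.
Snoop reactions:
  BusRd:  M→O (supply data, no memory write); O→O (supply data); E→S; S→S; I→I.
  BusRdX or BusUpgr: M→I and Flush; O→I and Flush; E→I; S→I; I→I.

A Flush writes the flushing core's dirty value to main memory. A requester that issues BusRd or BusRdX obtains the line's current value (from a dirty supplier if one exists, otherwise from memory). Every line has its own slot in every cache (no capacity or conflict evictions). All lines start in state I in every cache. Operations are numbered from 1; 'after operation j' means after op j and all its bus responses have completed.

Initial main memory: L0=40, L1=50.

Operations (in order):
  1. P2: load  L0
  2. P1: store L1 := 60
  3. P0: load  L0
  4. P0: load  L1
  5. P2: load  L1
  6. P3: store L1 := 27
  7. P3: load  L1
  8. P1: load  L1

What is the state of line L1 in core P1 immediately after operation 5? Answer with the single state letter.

state = O

[1] P2: load  L0 | P0:I, P1:I, P2:E(40), P3:I | bus: BusRd
[2] P1: store L1 := 60 | P0:I, P1:M(60), P2:I, P3:I | bus: BusRdX
[3] P0: load  L0 | P0:S(40), P1:I, P2:S(40), P3:I | bus: BusRd
[4] P0: load  L1 | P0:S(60), P1:O(60), P2:I, P3:I | bus: BusRd
[5] P2: load  L1 | P0:S(60), P1:O(60), P2:S(60), P3:I | bus: BusRd
[6] P3: store L1 := 27 | P0:I, P1:I, P2:I, P3:M(27) | bus: BusRdX,Flush
[7] P3: load  L1 | P0:I, P1:I, P2:I, P3:M(27) | bus: none
[8] P1: load  L1 | P0:I, P1:S(27), P2:I, P3:O(27) | bus: BusRd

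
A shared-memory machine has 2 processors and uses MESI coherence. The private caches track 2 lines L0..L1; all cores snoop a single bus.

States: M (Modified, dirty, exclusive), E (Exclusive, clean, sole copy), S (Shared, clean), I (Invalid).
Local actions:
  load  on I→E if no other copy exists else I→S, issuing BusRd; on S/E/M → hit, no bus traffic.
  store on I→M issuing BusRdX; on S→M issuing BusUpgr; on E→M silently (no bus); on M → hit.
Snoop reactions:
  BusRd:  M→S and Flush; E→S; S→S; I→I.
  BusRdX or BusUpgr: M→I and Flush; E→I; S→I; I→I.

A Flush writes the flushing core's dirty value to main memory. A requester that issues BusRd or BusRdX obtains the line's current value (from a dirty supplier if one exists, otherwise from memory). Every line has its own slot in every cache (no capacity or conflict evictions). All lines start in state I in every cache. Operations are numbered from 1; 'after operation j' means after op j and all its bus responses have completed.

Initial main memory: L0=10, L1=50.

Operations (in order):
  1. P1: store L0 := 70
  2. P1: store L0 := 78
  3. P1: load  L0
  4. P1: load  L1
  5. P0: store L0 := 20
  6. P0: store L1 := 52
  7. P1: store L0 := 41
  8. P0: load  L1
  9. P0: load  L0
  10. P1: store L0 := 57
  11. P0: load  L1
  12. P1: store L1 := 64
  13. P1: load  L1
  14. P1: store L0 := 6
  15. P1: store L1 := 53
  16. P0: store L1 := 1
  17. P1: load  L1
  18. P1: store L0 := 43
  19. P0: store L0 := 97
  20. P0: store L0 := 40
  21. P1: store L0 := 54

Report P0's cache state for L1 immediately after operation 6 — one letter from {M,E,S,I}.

[1] P1: store L0 := 70 | P0:I, P1:M(70) | bus: BusRdX
[2] P1: store L0 := 78 | P0:I, P1:M(78) | bus: none
[3] P1: load  L0 | P0:I, P1:M(78) | bus: none
[4] P1: load  L1 | P0:I, P1:E(50) | bus: BusRd
[5] P0: store L0 := 20 | P0:M(20), P1:I | bus: BusRdX,Flush
[6] P0: store L1 := 52 | P0:M(52), P1:I | bus: BusRdX
[7] P1: store L0 := 41 | P0:I, P1:M(41) | bus: BusRdX,Flush
[8] P0: load  L1 | P0:M(52), P1:I | bus: none
[9] P0: load  L0 | P0:S(41), P1:S(41) | bus: BusRd,Flush
[10] P1: store L0 := 57 | P0:I, P1:M(57) | bus: BusUpgr
[11] P0: load  L1 | P0:M(52), P1:I | bus: none
[12] P1: store L1 := 64 | P0:I, P1:M(64) | bus: BusRdX,Flush
[13] P1: load  L1 | P0:I, P1:M(64) | bus: none
[14] P1: store L0 := 6 | P0:I, P1:M(6) | bus: none
[15] P1: store L1 := 53 | P0:I, P1:M(53) | bus: none
[16] P0: store L1 := 1 | P0:M(1), P1:I | bus: BusRdX,Flush
[17] P1: load  L1 | P0:S(1), P1:S(1) | bus: BusRd,Flush
[18] P1: store L0 := 43 | P0:I, P1:M(43) | bus: none
[19] P0: store L0 := 97 | P0:M(97), P1:I | bus: BusRdX,Flush
[20] P0: store L0 := 40 | P0:M(40), P1:I | bus: none
[21] P1: store L0 := 54 | P0:I, P1:M(54) | bus: BusRdX,Flush

state = M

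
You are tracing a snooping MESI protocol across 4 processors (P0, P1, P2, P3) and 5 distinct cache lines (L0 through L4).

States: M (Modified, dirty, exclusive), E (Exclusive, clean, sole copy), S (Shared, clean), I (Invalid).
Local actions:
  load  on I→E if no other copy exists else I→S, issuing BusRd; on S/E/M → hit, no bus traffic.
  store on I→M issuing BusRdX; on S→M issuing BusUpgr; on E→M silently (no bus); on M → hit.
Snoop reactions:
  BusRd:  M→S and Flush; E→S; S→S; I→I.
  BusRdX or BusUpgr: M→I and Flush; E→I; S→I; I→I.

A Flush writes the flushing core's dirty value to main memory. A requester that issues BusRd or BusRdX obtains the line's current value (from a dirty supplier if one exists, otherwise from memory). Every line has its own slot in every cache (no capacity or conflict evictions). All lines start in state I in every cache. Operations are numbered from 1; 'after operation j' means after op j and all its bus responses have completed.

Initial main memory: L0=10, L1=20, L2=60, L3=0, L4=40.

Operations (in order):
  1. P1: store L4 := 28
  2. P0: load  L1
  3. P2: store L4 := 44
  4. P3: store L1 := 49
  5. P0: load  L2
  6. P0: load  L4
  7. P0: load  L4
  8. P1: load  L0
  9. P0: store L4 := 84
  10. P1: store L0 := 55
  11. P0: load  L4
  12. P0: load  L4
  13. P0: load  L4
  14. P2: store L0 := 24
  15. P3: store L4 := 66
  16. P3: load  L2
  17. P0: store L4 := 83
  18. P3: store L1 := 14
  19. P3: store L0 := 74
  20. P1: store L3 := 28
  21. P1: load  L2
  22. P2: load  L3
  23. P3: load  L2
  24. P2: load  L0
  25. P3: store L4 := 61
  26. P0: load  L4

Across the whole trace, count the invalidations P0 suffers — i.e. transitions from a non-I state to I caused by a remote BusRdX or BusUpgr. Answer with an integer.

invalidations = 3

1. P1: store L4 := 28  bus=[BusRdX]  L4: P0=I P1=M P2=I P3=I  mem[L4]=40
2. P0: load  L1  bus=[BusRd]  L1: P0=E P1=I P2=I P3=I  mem[L1]=20
3. P2: store L4 := 44  bus=[BusRdX,Flush]  L4: P0=I P1=I P2=M P3=I  mem[L4]=28
4. P3: store L1 := 49  bus=[BusRdX]  L1: P0=I P1=I P2=I P3=M  mem[L1]=20
5. P0: load  L2  bus=[BusRd]  L2: P0=E P1=I P2=I P3=I  mem[L2]=60
6. P0: load  L4  bus=[BusRd,Flush]  L4: P0=S P1=I P2=S P3=I  mem[L4]=44
7. P0: load  L4  bus=[-]  L4: P0=S P1=I P2=S P3=I  mem[L4]=44
8. P1: load  L0  bus=[BusRd]  L0: P0=I P1=E P2=I P3=I  mem[L0]=10
9. P0: store L4 := 84  bus=[BusUpgr]  L4: P0=M P1=I P2=I P3=I  mem[L4]=44
10. P1: store L0 := 55  bus=[-]  L0: P0=I P1=M P2=I P3=I  mem[L0]=10
11. P0: load  L4  bus=[-]  L4: P0=M P1=I P2=I P3=I  mem[L4]=44
12. P0: load  L4  bus=[-]  L4: P0=M P1=I P2=I P3=I  mem[L4]=44
13. P0: load  L4  bus=[-]  L4: P0=M P1=I P2=I P3=I  mem[L4]=44
14. P2: store L0 := 24  bus=[BusRdX,Flush]  L0: P0=I P1=I P2=M P3=I  mem[L0]=55
15. P3: store L4 := 66  bus=[BusRdX,Flush]  L4: P0=I P1=I P2=I P3=M  mem[L4]=84
16. P3: load  L2  bus=[BusRd]  L2: P0=S P1=I P2=I P3=S  mem[L2]=60
17. P0: store L4 := 83  bus=[BusRdX,Flush]  L4: P0=M P1=I P2=I P3=I  mem[L4]=66
18. P3: store L1 := 14  bus=[-]  L1: P0=I P1=I P2=I P3=M  mem[L1]=20
19. P3: store L0 := 74  bus=[BusRdX,Flush]  L0: P0=I P1=I P2=I P3=M  mem[L0]=24
20. P1: store L3 := 28  bus=[BusRdX]  L3: P0=I P1=M P2=I P3=I  mem[L3]=0
21. P1: load  L2  bus=[BusRd]  L2: P0=S P1=S P2=I P3=S  mem[L2]=60
22. P2: load  L3  bus=[BusRd,Flush]  L3: P0=I P1=S P2=S P3=I  mem[L3]=28
23. P3: load  L2  bus=[-]  L2: P0=S P1=S P2=I P3=S  mem[L2]=60
24. P2: load  L0  bus=[BusRd,Flush]  L0: P0=I P1=I P2=S P3=S  mem[L0]=74
25. P3: store L4 := 61  bus=[BusRdX,Flush]  L4: P0=I P1=I P2=I P3=M  mem[L4]=83
26. P0: load  L4  bus=[BusRd,Flush]  L4: P0=S P1=I P2=I P3=S  mem[L4]=61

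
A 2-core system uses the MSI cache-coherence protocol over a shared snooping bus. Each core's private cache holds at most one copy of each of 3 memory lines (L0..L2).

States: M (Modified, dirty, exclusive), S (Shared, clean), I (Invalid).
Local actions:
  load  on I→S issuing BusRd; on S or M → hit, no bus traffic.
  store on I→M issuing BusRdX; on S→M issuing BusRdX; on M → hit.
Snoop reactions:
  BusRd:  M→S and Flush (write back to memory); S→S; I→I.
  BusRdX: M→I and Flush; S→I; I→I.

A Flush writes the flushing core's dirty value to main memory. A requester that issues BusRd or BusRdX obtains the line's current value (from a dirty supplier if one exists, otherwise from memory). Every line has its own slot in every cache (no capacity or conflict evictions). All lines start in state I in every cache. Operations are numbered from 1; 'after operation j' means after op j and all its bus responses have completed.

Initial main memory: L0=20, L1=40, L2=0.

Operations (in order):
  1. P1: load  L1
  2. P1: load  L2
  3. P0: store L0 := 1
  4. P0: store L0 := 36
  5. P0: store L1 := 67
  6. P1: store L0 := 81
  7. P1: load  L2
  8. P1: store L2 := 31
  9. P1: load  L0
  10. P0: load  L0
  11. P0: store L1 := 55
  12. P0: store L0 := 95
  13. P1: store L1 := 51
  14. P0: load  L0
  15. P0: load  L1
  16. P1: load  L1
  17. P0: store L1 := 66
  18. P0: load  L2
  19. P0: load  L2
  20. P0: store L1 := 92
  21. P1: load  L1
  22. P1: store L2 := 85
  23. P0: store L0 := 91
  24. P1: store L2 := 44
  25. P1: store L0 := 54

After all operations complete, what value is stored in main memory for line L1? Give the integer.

  op1 P1: load  L1 → I/S on L1; bus BusRd; mem=40
  op2 P1: load  L2 → I/S on L2; bus BusRd; mem=0
  op3 P0: store L0 := 1 → M/I on L0; bus BusRdX; mem=20
  op4 P0: store L0 := 36 → M/I on L0; bus (none); mem=20
  op5 P0: store L1 := 67 → M/I on L1; bus BusRdX; mem=40
  op6 P1: store L0 := 81 → I/M on L0; bus BusRdX Flush; mem=36
  op7 P1: load  L2 → I/S on L2; bus (none); mem=0
  op8 P1: store L2 := 31 → I/M on L2; bus BusRdX; mem=0
  op9 P1: load  L0 → I/M on L0; bus (none); mem=36
  op10 P0: load  L0 → S/S on L0; bus BusRd Flush; mem=81
  op11 P0: store L1 := 55 → M/I on L1; bus (none); mem=40
  op12 P0: store L0 := 95 → M/I on L0; bus BusRdX; mem=81
  op13 P1: store L1 := 51 → I/M on L1; bus BusRdX Flush; mem=55
  op14 P0: load  L0 → M/I on L0; bus (none); mem=81
  op15 P0: load  L1 → S/S on L1; bus BusRd Flush; mem=51
  op16 P1: load  L1 → S/S on L1; bus (none); mem=51
  op17 P0: store L1 := 66 → M/I on L1; bus BusRdX; mem=51
  op18 P0: load  L2 → S/S on L2; bus BusRd Flush; mem=31
  op19 P0: load  L2 → S/S on L2; bus (none); mem=31
  op20 P0: store L1 := 92 → M/I on L1; bus (none); mem=51
  op21 P1: load  L1 → S/S on L1; bus BusRd Flush; mem=92
  op22 P1: store L2 := 85 → I/M on L2; bus BusRdX; mem=31
  op23 P0: store L0 := 91 → M/I on L0; bus (none); mem=81
  op24 P1: store L2 := 44 → I/M on L2; bus (none); mem=31
  op25 P1: store L0 := 54 → I/M on L0; bus BusRdX Flush; mem=91

memory[L1] = 92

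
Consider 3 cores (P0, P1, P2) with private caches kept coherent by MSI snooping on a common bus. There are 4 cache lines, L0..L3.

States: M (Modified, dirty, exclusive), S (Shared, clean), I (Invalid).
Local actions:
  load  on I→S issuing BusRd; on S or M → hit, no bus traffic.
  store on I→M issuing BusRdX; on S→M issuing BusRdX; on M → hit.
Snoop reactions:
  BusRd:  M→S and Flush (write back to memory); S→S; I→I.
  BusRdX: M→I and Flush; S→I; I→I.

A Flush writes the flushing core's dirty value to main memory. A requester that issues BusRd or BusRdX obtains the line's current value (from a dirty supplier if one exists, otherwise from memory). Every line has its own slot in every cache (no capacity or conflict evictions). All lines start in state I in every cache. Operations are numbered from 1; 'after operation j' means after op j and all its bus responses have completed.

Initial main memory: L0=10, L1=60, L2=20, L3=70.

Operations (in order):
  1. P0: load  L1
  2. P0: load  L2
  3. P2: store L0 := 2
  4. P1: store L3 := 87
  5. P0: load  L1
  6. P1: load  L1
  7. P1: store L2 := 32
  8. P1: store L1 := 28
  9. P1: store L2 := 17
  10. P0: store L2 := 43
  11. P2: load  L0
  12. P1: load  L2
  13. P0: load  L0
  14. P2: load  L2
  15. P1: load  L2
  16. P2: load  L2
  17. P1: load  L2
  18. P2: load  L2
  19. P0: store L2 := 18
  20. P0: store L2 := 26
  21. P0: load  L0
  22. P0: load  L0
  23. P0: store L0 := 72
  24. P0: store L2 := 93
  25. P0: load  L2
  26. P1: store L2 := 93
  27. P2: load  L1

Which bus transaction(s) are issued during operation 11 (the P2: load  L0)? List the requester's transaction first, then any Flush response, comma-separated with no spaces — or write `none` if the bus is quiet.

bus = none

[1] P0: load  L1 | P0:S(60), P1:I, P2:I | bus: BusRd
[2] P0: load  L2 | P0:S(20), P1:I, P2:I | bus: BusRd
[3] P2: store L0 := 2 | P0:I, P1:I, P2:M(2) | bus: BusRdX
[4] P1: store L3 := 87 | P0:I, P1:M(87), P2:I | bus: BusRdX
[5] P0: load  L1 | P0:S(60), P1:I, P2:I | bus: none
[6] P1: load  L1 | P0:S(60), P1:S(60), P2:I | bus: BusRd
[7] P1: store L2 := 32 | P0:I, P1:M(32), P2:I | bus: BusRdX
[8] P1: store L1 := 28 | P0:I, P1:M(28), P2:I | bus: BusRdX
[9] P1: store L2 := 17 | P0:I, P1:M(17), P2:I | bus: none
[10] P0: store L2 := 43 | P0:M(43), P1:I, P2:I | bus: BusRdX,Flush
[11] P2: load  L0 | P0:I, P1:I, P2:M(2) | bus: none
[12] P1: load  L2 | P0:S(43), P1:S(43), P2:I | bus: BusRd,Flush
[13] P0: load  L0 | P0:S(2), P1:I, P2:S(2) | bus: BusRd,Flush
[14] P2: load  L2 | P0:S(43), P1:S(43), P2:S(43) | bus: BusRd
[15] P1: load  L2 | P0:S(43), P1:S(43), P2:S(43) | bus: none
[16] P2: load  L2 | P0:S(43), P1:S(43), P2:S(43) | bus: none
[17] P1: load  L2 | P0:S(43), P1:S(43), P2:S(43) | bus: none
[18] P2: load  L2 | P0:S(43), P1:S(43), P2:S(43) | bus: none
[19] P0: store L2 := 18 | P0:M(18), P1:I, P2:I | bus: BusRdX
[20] P0: store L2 := 26 | P0:M(26), P1:I, P2:I | bus: none
[21] P0: load  L0 | P0:S(2), P1:I, P2:S(2) | bus: none
[22] P0: load  L0 | P0:S(2), P1:I, P2:S(2) | bus: none
[23] P0: store L0 := 72 | P0:M(72), P1:I, P2:I | bus: BusRdX
[24] P0: store L2 := 93 | P0:M(93), P1:I, P2:I | bus: none
[25] P0: load  L2 | P0:M(93), P1:I, P2:I | bus: none
[26] P1: store L2 := 93 | P0:I, P1:M(93), P2:I | bus: BusRdX,Flush
[27] P2: load  L1 | P0:I, P1:S(28), P2:S(28) | bus: BusRd,Flush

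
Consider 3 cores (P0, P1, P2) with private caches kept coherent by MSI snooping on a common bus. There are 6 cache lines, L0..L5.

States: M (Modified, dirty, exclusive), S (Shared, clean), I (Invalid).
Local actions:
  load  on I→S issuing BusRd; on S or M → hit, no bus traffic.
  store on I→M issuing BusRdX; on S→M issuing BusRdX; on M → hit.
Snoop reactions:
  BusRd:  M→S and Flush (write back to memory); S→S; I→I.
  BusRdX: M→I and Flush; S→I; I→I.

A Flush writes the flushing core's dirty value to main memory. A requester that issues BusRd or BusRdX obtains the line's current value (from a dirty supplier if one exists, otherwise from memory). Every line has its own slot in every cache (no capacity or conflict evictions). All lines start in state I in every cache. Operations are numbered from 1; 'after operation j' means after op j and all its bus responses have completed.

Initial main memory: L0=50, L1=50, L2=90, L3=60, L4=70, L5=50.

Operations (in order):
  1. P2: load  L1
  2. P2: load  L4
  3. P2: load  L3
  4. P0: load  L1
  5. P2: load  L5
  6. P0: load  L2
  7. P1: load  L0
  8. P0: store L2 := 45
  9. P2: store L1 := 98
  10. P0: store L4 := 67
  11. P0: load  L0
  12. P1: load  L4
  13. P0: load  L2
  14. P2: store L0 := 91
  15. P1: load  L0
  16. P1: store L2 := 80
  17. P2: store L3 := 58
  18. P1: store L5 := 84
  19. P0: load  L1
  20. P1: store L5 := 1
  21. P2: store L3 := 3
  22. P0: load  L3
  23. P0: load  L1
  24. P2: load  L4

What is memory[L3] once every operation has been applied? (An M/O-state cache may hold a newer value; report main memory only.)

[1] P2: load  L1 | P0:I, P1:I, P2:S(50) | bus: BusRd
[2] P2: load  L4 | P0:I, P1:I, P2:S(70) | bus: BusRd
[3] P2: load  L3 | P0:I, P1:I, P2:S(60) | bus: BusRd
[4] P0: load  L1 | P0:S(50), P1:I, P2:S(50) | bus: BusRd
[5] P2: load  L5 | P0:I, P1:I, P2:S(50) | bus: BusRd
[6] P0: load  L2 | P0:S(90), P1:I, P2:I | bus: BusRd
[7] P1: load  L0 | P0:I, P1:S(50), P2:I | bus: BusRd
[8] P0: store L2 := 45 | P0:M(45), P1:I, P2:I | bus: BusRdX
[9] P2: store L1 := 98 | P0:I, P1:I, P2:M(98) | bus: BusRdX
[10] P0: store L4 := 67 | P0:M(67), P1:I, P2:I | bus: BusRdX
[11] P0: load  L0 | P0:S(50), P1:S(50), P2:I | bus: BusRd
[12] P1: load  L4 | P0:S(67), P1:S(67), P2:I | bus: BusRd,Flush
[13] P0: load  L2 | P0:M(45), P1:I, P2:I | bus: none
[14] P2: store L0 := 91 | P0:I, P1:I, P2:M(91) | bus: BusRdX
[15] P1: load  L0 | P0:I, P1:S(91), P2:S(91) | bus: BusRd,Flush
[16] P1: store L2 := 80 | P0:I, P1:M(80), P2:I | bus: BusRdX,Flush
[17] P2: store L3 := 58 | P0:I, P1:I, P2:M(58) | bus: BusRdX
[18] P1: store L5 := 84 | P0:I, P1:M(84), P2:I | bus: BusRdX
[19] P0: load  L1 | P0:S(98), P1:I, P2:S(98) | bus: BusRd,Flush
[20] P1: store L5 := 1 | P0:I, P1:M(1), P2:I | bus: none
[21] P2: store L3 := 3 | P0:I, P1:I, P2:M(3) | bus: none
[22] P0: load  L3 | P0:S(3), P1:I, P2:S(3) | bus: BusRd,Flush
[23] P0: load  L1 | P0:S(98), P1:I, P2:S(98) | bus: none
[24] P2: load  L4 | P0:S(67), P1:S(67), P2:S(67) | bus: BusRd

memory[L3] = 3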